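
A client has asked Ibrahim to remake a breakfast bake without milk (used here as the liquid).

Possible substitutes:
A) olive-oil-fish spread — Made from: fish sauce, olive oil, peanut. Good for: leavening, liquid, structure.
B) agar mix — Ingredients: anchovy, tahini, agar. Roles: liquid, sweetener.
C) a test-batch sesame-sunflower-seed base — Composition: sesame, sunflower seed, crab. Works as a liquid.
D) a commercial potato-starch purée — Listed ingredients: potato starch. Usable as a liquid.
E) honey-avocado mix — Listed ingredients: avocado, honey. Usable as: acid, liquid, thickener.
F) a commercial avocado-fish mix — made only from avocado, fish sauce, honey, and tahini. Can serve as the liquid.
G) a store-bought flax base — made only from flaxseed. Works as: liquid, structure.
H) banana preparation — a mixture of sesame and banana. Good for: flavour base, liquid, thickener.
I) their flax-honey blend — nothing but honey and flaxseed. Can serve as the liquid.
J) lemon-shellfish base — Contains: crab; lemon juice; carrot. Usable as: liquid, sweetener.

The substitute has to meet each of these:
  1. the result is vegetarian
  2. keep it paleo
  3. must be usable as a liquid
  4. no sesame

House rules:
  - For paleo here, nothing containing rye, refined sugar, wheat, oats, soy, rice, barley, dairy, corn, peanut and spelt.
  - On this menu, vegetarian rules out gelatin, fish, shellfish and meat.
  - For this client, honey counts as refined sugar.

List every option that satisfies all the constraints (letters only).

D, G

A: has peanut, so not paleo; has fish sauce, so not vegetarian — reject
B: has anchovy, so not vegetarian; has tahini, so not sesame-free — reject
C: has crab, so not vegetarian; has sesame, so not sesame-free — out
D: every rule checks out — valid
E: has honey, so not paleo — out
F: has honey, so not paleo; has fish sauce, so not vegetarian (and 1 more) — out
G: works as a liquid, vegetarian, no sesame — OK
H: has sesame, so not sesame-free — out
I: has honey, so not paleo — no
J: has crab, so not vegetarian — reject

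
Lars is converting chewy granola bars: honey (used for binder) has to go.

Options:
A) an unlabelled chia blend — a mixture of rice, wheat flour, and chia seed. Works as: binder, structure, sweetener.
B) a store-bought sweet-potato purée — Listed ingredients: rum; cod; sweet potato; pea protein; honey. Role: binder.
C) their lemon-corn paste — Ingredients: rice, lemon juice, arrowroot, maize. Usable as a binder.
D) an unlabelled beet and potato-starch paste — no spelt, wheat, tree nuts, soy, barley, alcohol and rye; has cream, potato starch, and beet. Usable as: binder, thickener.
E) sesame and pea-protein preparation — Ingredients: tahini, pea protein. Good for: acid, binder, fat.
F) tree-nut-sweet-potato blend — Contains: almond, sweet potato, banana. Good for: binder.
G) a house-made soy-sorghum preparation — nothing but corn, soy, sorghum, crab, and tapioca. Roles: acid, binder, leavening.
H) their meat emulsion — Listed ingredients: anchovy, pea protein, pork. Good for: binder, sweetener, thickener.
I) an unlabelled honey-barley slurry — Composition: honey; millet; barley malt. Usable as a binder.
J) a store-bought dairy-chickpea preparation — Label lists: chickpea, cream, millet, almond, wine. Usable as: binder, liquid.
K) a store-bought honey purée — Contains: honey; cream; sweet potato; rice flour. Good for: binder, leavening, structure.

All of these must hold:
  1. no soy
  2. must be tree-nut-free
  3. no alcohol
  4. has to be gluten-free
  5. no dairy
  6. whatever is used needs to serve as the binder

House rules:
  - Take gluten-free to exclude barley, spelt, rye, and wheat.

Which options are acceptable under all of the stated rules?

A: has wheat flour, so not gluten-free — out
B: has rum, so not alcohol-free — no
C: works as a binder, no dairy, no soy — keep
D: has cream, so not dairy-free — reject
E: only tahini and pea protein; none excluded — OK
F: has almond, so not tree-nut-free — no
G: has soy, so not soy-free — out
H: only anchovy, pork, and pea protein; none excluded — valid
I: has barley malt, so not gluten-free — no
J: has wine, so not alcohol-free; has cream, so not dairy-free (and 1 more) — out
K: has cream, so not dairy-free — out

C, E, H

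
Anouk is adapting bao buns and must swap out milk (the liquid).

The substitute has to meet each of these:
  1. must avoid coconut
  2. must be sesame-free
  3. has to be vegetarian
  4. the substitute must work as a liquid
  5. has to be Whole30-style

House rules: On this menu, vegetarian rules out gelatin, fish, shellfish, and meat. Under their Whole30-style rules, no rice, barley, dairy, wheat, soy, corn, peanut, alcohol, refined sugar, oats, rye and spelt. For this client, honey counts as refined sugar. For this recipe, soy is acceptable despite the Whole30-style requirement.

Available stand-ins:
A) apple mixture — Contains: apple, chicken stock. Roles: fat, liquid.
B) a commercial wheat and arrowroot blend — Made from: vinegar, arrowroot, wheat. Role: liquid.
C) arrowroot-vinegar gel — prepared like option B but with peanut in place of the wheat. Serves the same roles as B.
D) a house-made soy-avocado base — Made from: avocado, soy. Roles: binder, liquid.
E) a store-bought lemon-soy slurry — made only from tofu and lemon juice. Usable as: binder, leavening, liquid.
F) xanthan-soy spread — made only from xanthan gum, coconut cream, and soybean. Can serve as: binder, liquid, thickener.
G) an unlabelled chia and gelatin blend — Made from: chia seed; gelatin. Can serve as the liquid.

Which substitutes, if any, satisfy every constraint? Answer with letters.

D, E

A: has chicken stock, so not vegetarian — no
B: has wheat, so not Whole30-style — no
C: has peanut, so not Whole30-style — reject
D: soy is permitted under the Whole30-style carve-out; nothing else excluded — keep
E: soy is permitted under the Whole30-style carve-out; nothing else excluded — keep
F: has coconut cream, so not coconut-free — no
G: has gelatin, so not vegetarian — reject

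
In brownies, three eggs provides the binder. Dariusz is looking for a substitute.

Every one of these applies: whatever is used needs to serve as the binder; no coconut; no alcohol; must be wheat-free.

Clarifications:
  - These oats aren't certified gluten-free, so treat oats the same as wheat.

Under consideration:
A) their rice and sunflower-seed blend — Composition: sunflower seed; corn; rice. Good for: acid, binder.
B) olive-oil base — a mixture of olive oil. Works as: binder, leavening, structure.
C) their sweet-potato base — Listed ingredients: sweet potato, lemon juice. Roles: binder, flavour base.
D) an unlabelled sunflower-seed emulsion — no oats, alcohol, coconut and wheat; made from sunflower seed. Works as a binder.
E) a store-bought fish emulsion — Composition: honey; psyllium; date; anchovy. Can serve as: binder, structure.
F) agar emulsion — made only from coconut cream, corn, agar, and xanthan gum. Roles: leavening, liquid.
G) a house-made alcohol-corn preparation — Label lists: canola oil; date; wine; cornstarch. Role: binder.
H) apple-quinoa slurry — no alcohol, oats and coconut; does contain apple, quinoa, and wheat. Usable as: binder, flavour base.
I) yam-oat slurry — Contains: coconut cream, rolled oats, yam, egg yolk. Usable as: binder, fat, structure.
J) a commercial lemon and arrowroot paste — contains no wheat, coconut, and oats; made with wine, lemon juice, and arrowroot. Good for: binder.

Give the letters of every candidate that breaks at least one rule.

A: only corn, rice and sunflower seed; none excluded — valid
B: only olive oil; none excluded — keep
C: works as a binder, wheat-free, no alcohol — valid
D: nothing on the exclusion list — keep
E: no alcohol, wheat-free — valid
F: not usable as a binder; has coconut cream, so not coconut-free — reject
G: has wine, so not alcohol-free — out
H: has wheat, so not wheat-free — out
I: has coconut cream, so not coconut-free; has rolled oats, so not wheat-free — reject
J: has wine, so not alcohol-free — no

F, G, H, I, J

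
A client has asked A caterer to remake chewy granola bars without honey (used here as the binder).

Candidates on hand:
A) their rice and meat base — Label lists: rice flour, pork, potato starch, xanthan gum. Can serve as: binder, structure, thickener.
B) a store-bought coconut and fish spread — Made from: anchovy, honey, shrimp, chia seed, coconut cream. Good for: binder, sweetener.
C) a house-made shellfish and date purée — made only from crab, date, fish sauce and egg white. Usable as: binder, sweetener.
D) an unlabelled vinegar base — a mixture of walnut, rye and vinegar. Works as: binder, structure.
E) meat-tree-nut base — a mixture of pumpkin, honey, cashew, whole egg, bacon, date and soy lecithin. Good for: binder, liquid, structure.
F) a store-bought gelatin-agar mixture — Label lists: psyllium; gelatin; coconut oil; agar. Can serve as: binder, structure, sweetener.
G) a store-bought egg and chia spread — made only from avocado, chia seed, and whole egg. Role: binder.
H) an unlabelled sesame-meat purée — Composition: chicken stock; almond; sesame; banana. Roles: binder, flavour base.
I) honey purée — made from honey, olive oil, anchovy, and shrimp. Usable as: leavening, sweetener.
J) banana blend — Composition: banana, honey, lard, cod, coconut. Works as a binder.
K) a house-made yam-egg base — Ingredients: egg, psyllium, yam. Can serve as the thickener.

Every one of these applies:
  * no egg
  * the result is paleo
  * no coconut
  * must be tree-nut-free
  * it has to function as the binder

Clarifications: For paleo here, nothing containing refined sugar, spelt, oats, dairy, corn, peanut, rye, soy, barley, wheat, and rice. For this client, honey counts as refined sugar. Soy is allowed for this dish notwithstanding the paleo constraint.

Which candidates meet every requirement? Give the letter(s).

A: has rice flour, so not paleo — out
B: has honey, so not paleo; has coconut cream, so not coconut-free — no
C: has egg white, so not egg-free — reject
D: has rye, so not paleo; has walnut, so not tree-nut-free — no
E: has honey, so not paleo; has whole egg, so not egg-free (and 1 more) — no
F: has coconut oil, so not coconut-free — no
G: has whole egg, so not egg-free — reject
H: has almond, so not tree-nut-free — out
I: not usable as a binder; has honey, so not paleo — reject
J: has honey, so not paleo; has coconut, so not coconut-free — out
K: not usable as a binder; has egg, so not egg-free — out

none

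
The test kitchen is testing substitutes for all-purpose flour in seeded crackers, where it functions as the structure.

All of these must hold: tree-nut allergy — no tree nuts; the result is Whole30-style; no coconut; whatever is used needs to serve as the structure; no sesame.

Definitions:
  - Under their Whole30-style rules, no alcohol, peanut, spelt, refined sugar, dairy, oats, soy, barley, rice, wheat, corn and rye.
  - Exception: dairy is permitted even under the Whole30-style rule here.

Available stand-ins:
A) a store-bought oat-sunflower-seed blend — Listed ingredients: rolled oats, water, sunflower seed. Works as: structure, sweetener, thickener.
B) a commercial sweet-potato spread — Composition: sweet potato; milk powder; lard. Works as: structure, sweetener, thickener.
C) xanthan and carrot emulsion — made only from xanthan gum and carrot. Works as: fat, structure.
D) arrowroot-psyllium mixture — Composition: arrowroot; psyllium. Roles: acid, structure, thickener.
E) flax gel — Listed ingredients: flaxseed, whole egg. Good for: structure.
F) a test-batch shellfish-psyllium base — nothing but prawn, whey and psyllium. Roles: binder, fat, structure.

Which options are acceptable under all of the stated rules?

A: has rolled oats, so not Whole30-style — out
B: dairy is permitted under the Whole30-style carve-out; nothing else excluded — keep
C: only xanthan gum and carrot; none excluded — keep
D: works as a structure, Whole30-style, no tree nuts — valid
E: works as a structure, no coconut, no sesame — OK
F: dairy is permitted under the Whole30-style carve-out; nothing else excluded — valid

B, C, D, E, F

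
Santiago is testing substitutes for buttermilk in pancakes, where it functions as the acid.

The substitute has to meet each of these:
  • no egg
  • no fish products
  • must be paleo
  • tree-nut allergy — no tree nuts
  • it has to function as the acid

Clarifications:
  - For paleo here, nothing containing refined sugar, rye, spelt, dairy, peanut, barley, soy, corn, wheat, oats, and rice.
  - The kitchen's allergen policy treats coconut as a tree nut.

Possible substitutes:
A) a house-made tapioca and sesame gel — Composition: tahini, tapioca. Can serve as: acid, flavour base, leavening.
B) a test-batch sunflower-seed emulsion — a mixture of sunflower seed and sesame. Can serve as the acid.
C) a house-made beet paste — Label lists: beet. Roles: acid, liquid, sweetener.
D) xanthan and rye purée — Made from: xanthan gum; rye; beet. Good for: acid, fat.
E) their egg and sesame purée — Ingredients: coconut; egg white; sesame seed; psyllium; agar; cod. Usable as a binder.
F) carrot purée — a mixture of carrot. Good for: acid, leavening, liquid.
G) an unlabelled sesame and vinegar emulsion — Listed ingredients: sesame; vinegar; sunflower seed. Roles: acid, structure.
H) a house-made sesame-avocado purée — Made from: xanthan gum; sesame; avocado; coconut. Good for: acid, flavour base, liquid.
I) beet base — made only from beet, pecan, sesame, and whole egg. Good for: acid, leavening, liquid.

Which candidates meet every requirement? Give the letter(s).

A, B, C, F, G

A: all constraints satisfied — OK
B: works as an acid, no fish, no egg — valid
C: every rule checks out — valid
D: has rye, so not paleo — out
E: not usable as an acid; has cod, so not fish-free (and 2 more) — out
F: nothing on the exclusion list — OK
G: paleo, no fish — valid
H: has coconut, so not tree-nut-free — no
I: has pecan, so not tree-nut-free; has whole egg, so not egg-free — out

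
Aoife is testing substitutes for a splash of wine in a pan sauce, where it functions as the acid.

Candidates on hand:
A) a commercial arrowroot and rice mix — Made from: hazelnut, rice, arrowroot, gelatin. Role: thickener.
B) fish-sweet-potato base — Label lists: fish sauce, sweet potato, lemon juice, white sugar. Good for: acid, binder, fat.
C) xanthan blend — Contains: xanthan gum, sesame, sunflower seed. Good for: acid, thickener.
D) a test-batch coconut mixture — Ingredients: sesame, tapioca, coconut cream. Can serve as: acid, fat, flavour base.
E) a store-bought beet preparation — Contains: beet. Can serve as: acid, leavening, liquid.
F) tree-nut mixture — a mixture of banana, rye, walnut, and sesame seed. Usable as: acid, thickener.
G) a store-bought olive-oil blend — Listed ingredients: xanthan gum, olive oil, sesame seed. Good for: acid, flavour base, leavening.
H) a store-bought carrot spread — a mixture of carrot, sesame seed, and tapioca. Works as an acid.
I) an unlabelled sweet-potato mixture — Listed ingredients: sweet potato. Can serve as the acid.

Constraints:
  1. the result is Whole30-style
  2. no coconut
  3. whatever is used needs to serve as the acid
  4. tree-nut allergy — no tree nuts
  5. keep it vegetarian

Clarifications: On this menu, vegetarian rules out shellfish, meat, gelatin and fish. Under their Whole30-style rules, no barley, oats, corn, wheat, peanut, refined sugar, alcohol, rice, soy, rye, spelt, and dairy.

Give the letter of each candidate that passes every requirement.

A: not usable as an acid; has gelatin, so not vegetarian (and 2 more) — out
B: has fish sauce, so not vegetarian; has white sugar, so not Whole30-style — out
C: Whole30-style, no coconut — keep
D: has coconut cream, so not coconut-free — reject
E: vegetarian, no tree nuts — valid
F: has rye, so not Whole30-style; has walnut, so not tree-nut-free — out
G: only sesame seed, olive oil and xanthan gum; none excluded — valid
H: only sesame seed, carrot, and tapioca; none excluded — valid
I: Whole30-style, no coconut — valid

C, E, G, H, I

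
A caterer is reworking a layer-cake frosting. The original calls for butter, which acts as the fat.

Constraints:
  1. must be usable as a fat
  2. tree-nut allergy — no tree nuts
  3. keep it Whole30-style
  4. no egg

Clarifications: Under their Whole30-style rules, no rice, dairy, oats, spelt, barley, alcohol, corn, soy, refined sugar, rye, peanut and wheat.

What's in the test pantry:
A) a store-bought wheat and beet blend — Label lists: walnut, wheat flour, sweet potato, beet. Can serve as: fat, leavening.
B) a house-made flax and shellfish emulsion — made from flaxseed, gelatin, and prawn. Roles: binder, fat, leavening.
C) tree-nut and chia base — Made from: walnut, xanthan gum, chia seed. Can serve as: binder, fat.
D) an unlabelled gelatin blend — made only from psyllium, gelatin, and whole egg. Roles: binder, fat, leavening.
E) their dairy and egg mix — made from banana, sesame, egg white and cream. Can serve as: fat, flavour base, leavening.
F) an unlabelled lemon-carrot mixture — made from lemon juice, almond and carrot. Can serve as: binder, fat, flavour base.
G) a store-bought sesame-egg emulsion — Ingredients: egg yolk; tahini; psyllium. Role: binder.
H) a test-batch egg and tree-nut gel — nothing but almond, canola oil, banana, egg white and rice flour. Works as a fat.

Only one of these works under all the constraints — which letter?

A: has wheat flour, so not Whole30-style; has walnut, so not tree-nut-free — no
B: nothing on the exclusion list — OK
C: has walnut, so not tree-nut-free — reject
D: has whole egg, so not egg-free — out
E: has cream, so not Whole30-style; has egg white, so not egg-free — out
F: has almond, so not tree-nut-free — no
G: not usable as a fat; has egg yolk, so not egg-free — no
H: has rice flour, so not Whole30-style; has almond, so not tree-nut-free (and 1 more) — reject

B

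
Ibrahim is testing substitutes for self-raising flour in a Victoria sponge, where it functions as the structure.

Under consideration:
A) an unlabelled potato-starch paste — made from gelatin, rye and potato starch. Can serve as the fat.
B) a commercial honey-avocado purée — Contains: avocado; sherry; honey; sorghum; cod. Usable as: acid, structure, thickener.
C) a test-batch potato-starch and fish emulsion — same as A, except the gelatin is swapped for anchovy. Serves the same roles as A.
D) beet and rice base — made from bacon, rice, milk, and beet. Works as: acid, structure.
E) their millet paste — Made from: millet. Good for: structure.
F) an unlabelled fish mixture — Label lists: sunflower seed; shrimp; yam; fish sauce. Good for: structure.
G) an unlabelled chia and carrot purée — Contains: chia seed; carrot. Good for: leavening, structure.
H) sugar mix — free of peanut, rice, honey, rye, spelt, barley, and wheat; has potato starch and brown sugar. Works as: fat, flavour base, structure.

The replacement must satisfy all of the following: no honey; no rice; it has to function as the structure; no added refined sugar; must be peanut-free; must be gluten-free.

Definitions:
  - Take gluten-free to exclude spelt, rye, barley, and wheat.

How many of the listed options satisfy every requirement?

3

A: not usable as a structure; has rye, so not gluten-free — reject
B: has honey, so not honey-free — no
C: not usable as a structure; has rye, so not gluten-free — no
D: has rice, so not rice-free — reject
E: only millet; none excluded — valid
F: fish sauce and shrimp etc. — none of it excluded — keep
G: works as a structure, no honey, no rice — valid
H: has brown sugar, so not no-added-sugar — no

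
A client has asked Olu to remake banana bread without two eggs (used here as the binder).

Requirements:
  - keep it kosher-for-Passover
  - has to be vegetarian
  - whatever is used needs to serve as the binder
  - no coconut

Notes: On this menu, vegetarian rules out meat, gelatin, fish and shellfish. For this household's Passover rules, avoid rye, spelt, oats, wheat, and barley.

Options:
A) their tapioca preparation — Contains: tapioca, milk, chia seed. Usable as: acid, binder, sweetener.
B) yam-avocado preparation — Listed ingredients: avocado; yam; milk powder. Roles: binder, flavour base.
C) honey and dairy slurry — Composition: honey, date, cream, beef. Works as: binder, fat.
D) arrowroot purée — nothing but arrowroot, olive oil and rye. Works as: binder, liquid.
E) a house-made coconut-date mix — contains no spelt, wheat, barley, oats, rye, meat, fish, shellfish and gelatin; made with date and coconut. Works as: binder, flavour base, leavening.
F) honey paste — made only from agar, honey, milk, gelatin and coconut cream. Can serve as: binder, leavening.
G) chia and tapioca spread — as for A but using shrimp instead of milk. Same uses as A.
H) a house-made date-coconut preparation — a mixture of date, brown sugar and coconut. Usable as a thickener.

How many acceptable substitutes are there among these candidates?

A: no coconut, kosher-for-Passover — OK
B: only milk powder, avocado and yam; none excluded — OK
C: has beef, so not vegetarian — no
D: has rye, so not kosher-for-Passover — no
E: has coconut, so not coconut-free — out
F: has gelatin, so not vegetarian; has coconut cream, so not coconut-free — out
G: has shrimp, so not vegetarian — out
H: not usable as a binder; has coconut, so not coconut-free — out

2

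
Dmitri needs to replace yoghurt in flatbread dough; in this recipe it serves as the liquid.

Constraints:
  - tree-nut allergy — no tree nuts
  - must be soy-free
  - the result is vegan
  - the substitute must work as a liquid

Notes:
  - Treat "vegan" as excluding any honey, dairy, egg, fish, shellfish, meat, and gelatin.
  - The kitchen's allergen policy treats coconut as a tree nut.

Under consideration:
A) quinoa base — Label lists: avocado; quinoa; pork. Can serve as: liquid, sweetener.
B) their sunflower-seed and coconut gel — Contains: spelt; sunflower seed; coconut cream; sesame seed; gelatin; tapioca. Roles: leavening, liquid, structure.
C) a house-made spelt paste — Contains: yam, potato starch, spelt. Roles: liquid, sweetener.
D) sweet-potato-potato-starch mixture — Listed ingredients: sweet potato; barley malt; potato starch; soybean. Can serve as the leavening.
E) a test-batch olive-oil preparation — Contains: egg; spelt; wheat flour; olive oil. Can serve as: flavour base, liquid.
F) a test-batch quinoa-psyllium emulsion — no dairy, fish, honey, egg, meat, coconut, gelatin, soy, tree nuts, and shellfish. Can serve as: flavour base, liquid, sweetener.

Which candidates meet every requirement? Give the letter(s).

A: has pork, so not vegan — no
B: has gelatin, so not vegan; has coconut cream, so not tree-nut-free — reject
C: all constraints satisfied — OK
D: not usable as a liquid; has soybean, so not soy-free — out
E: has egg, so not vegan — out
F: works as a liquid, tree-nut-free, vegan — valid

C, F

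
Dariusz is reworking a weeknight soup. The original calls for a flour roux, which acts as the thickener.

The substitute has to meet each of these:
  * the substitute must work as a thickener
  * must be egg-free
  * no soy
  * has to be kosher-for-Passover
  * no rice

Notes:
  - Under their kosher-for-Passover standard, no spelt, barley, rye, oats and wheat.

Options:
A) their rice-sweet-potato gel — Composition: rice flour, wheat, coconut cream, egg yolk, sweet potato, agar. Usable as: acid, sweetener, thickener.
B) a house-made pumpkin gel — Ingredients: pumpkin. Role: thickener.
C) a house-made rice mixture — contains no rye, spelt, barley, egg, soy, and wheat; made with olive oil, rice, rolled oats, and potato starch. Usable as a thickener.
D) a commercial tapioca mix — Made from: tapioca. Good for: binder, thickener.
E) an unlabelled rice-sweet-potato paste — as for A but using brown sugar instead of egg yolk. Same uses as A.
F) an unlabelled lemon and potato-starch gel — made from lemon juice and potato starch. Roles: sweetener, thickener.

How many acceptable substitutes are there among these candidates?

A: has wheat, so not kosher-for-Passover; has rice flour, so not rice-free (and 1 more) — no
B: every rule checks out — OK
C: has rolled oats, so not kosher-for-Passover; has rice, so not rice-free — no
D: all constraints satisfied — valid
E: has wheat, so not kosher-for-Passover; has rice flour, so not rice-free — no
F: only lemon juice and potato starch; none excluded — valid

3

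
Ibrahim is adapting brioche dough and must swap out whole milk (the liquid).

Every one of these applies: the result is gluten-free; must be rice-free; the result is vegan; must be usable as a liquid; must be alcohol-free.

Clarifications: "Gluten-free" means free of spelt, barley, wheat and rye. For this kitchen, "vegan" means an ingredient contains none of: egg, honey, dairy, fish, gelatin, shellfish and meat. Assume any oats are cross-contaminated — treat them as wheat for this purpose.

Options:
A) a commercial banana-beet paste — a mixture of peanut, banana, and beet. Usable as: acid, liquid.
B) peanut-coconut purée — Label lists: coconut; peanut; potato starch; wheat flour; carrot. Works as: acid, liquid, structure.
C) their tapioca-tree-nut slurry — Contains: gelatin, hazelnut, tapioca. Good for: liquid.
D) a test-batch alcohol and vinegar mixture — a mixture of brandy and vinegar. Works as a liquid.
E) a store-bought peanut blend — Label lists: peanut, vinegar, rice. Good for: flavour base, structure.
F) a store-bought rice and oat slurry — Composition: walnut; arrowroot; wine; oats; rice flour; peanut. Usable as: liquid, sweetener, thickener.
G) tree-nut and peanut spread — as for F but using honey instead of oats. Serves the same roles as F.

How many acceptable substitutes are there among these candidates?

1

A: works as a liquid, no rice, gluten-free — OK
B: has wheat flour, so not gluten-free — reject
C: has gelatin, so not vegan — reject
D: has brandy, so not alcohol-free — reject
E: not usable as a liquid; has rice, so not rice-free — no
F: has oats, so not gluten-free; has wine, so not alcohol-free (and 1 more) — no
G: has honey, so not vegan; has wine, so not alcohol-free (and 1 more) — out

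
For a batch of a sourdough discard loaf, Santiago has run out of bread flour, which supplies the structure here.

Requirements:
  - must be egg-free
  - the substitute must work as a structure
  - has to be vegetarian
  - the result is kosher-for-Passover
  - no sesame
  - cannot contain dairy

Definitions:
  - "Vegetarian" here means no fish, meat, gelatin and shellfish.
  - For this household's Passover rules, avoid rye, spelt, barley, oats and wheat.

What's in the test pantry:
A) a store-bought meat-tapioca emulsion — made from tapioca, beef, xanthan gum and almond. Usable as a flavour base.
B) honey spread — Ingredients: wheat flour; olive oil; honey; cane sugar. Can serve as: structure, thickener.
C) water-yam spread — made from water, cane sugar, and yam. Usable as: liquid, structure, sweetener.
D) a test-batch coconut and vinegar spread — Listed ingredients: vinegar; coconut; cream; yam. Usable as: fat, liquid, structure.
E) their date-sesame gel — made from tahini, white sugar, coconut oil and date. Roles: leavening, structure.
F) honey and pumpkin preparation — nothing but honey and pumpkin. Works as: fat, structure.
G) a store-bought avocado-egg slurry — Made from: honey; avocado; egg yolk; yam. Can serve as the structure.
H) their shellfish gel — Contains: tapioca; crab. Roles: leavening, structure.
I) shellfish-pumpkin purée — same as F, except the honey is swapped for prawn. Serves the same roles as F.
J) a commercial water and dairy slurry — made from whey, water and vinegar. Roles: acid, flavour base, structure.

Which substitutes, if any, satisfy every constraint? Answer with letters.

A: not usable as a structure; has beef, so not vegetarian — out
B: has wheat flour, so not kosher-for-Passover — out
C: every rule checks out — valid
D: has cream, so not dairy-free — reject
E: has tahini, so not sesame-free — reject
F: only honey and pumpkin; none excluded — OK
G: has egg yolk, so not egg-free — reject
H: has crab, so not vegetarian — out
I: has prawn, so not vegetarian — no
J: has whey, so not dairy-free — reject

C, F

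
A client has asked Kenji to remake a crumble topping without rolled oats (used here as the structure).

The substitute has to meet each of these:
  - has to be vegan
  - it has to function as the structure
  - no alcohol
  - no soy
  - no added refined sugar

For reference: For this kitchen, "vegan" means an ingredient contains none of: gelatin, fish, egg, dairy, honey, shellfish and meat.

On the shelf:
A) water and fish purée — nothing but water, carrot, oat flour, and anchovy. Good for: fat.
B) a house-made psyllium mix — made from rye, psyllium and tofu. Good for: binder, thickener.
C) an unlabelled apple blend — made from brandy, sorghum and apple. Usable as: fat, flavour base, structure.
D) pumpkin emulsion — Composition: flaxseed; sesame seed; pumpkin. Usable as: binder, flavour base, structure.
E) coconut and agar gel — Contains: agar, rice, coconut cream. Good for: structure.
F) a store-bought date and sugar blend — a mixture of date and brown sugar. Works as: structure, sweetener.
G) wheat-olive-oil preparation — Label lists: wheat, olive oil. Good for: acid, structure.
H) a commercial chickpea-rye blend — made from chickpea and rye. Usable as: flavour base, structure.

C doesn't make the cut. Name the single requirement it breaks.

usable as a structure: satisfied
vegan: satisfied
soy-free: satisfied
alcohol-free: has brandy — fails
no-added-sugar: satisfied

alcohol-free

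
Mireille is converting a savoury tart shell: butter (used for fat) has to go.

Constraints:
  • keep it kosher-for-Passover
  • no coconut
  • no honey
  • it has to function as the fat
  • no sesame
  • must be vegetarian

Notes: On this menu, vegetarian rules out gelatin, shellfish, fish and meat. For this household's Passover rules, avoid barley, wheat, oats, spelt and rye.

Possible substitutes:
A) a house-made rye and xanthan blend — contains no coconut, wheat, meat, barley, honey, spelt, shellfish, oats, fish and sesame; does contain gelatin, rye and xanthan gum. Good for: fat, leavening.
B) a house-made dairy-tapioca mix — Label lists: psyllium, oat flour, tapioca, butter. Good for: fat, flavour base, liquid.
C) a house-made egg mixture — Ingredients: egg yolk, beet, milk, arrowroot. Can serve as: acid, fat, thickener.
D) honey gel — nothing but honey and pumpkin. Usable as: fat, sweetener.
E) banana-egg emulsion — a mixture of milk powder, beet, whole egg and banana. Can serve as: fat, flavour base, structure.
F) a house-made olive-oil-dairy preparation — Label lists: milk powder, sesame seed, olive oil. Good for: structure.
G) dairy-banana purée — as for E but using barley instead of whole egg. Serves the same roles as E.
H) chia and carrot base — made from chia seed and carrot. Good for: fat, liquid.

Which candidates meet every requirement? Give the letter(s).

C, E, H

A: has gelatin, so not vegetarian; has rye, so not kosher-for-Passover — no
B: has oat flour, so not kosher-for-Passover — reject
C: nothing on the exclusion list — keep
D: has honey, so not honey-free — no
E: kosher-for-Passover, vegetarian — valid
F: not usable as a fat; has sesame seed, so not sesame-free — no
G: has barley, so not kosher-for-Passover — no
H: no sesame, no honey — valid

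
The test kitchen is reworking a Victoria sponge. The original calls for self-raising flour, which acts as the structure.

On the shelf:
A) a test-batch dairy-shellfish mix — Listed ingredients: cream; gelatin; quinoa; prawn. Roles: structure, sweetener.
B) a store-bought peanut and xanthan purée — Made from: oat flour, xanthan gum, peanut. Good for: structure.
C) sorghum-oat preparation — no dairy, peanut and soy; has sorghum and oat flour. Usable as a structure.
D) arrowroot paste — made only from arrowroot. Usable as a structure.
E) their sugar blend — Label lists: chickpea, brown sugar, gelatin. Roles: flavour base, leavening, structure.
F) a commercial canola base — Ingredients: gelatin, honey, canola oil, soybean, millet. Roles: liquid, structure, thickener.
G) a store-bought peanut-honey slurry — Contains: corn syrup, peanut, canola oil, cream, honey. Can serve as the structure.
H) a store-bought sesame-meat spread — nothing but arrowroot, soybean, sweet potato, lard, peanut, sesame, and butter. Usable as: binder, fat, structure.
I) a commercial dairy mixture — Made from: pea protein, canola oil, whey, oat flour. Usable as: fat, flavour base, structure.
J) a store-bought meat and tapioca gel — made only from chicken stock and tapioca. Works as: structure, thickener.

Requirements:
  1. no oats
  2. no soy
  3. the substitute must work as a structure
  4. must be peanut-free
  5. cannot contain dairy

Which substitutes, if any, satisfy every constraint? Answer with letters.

A: has cream, so not dairy-free — reject
B: has peanut, so not peanut-free; has oat flour, so not oat-free — no
C: has oat flour, so not oat-free — out
D: works as a structure, no soy, no dairy — OK
E: works as a structure, no soy, no dairy — OK
F: has soybean, so not soy-free — reject
G: has cream, so not dairy-free; has peanut, so not peanut-free — no
H: has butter, so not dairy-free; has peanut, so not peanut-free (and 1 more) — out
I: has whey, so not dairy-free; has oat flour, so not oat-free — reject
J: works as a structure, no oats, no peanut — valid

D, E, J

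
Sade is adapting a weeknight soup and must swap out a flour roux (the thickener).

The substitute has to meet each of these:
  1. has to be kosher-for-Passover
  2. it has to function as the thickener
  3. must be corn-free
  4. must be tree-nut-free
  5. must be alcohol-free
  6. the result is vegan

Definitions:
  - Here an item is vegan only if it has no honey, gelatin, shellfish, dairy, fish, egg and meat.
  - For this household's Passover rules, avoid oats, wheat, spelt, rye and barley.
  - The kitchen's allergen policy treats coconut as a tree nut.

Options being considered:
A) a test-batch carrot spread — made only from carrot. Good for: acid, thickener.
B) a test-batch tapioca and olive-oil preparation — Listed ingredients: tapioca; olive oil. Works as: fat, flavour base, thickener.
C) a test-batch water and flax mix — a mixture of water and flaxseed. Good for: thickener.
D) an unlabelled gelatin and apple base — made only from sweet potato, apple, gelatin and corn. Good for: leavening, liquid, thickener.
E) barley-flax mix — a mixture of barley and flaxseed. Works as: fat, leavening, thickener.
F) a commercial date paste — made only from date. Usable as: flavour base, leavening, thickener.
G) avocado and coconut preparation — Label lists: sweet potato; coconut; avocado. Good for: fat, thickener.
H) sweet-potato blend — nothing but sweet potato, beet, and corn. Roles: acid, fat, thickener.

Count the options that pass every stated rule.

A: only carrot; none excluded — keep
B: works as a thickener, no corn, kosher-for-Passover — keep
C: no alcohol, vegan — OK
D: has gelatin, so not vegan; has corn, so not corn-free — no
E: has barley, so not kosher-for-Passover — out
F: no alcohol, tree-nut-free — OK
G: has coconut, so not tree-nut-free — reject
H: has corn, so not corn-free — no

4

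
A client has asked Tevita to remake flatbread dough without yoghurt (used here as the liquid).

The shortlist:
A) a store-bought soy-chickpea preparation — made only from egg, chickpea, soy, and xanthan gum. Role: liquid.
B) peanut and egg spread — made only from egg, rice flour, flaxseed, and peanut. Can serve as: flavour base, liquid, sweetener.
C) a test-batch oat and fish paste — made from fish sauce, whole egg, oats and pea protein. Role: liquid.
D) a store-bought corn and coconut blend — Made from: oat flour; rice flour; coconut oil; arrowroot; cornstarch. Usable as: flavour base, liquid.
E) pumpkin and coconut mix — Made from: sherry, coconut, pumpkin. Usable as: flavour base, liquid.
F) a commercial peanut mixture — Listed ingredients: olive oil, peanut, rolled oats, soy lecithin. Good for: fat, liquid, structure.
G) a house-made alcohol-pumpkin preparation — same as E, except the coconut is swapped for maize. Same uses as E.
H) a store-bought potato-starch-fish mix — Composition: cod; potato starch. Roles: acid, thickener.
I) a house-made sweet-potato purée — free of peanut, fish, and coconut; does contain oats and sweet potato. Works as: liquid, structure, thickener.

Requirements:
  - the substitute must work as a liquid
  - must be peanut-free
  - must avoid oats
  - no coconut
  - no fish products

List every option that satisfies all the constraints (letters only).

A, G

A: no coconut, no peanut — keep
B: has peanut, so not peanut-free — no
C: has fish sauce, so not fish-free; has oats, so not oat-free — reject
D: has oat flour, so not oat-free; has coconut oil, so not coconut-free — no
E: has coconut, so not coconut-free — no
F: has peanut, so not peanut-free; has rolled oats, so not oat-free — out
G: every rule checks out — OK
H: not usable as a liquid; has cod, so not fish-free — reject
I: has oats, so not oat-free — no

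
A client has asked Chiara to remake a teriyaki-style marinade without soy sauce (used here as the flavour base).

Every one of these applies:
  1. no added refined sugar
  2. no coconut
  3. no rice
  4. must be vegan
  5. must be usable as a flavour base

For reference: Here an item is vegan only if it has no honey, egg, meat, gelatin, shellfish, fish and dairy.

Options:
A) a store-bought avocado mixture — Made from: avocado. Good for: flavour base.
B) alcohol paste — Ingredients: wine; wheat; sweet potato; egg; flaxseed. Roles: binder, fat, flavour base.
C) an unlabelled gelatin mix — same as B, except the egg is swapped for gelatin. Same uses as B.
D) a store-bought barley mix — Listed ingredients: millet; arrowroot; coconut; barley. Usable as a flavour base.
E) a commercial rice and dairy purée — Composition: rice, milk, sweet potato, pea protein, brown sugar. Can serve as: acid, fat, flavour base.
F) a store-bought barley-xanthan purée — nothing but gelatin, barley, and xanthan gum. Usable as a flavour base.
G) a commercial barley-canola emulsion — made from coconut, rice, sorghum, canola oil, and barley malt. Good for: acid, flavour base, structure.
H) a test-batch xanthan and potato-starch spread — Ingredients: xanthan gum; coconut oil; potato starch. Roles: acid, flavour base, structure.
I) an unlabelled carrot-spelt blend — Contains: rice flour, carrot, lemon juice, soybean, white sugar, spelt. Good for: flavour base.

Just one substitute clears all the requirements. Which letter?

A: nothing on the exclusion list — OK
B: has egg, so not vegan — out
C: has gelatin, so not vegan — no
D: has coconut, so not coconut-free — reject
E: has milk, so not vegan; has rice, so not rice-free (and 1 more) — no
F: has gelatin, so not vegan — reject
G: has rice, so not rice-free; has coconut, so not coconut-free — reject
H: has coconut oil, so not coconut-free — no
I: has rice flour, so not rice-free; has white sugar, so not no-added-sugar — no

A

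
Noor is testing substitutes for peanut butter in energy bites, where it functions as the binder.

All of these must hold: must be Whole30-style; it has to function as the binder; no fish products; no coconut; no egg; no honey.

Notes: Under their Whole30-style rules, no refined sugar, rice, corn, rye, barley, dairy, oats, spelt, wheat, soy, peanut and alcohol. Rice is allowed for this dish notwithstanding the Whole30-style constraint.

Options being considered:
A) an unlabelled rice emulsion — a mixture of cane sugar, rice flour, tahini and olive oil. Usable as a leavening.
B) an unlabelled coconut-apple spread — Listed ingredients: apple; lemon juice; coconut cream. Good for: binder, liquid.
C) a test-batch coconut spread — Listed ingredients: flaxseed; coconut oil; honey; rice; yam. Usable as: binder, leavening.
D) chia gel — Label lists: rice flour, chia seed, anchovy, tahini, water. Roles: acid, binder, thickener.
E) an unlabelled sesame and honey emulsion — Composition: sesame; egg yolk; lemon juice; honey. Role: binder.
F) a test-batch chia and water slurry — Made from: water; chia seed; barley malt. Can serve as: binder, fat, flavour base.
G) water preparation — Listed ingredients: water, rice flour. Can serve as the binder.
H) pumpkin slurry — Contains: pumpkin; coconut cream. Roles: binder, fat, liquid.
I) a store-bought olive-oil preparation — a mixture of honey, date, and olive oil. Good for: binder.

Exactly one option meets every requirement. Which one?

A: not usable as a binder; has cane sugar, so not Whole30-style — out
B: has coconut cream, so not coconut-free — reject
C: has coconut oil, so not coconut-free; has honey, so not honey-free — no
D: has anchovy, so not fish-free — no
E: has honey, so not honey-free; has egg yolk, so not egg-free — reject
F: has barley malt, so not Whole30-style — no
G: rice is permitted under the Whole30-style carve-out; nothing else excluded — valid
H: has coconut cream, so not coconut-free — reject
I: has honey, so not honey-free — reject

G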